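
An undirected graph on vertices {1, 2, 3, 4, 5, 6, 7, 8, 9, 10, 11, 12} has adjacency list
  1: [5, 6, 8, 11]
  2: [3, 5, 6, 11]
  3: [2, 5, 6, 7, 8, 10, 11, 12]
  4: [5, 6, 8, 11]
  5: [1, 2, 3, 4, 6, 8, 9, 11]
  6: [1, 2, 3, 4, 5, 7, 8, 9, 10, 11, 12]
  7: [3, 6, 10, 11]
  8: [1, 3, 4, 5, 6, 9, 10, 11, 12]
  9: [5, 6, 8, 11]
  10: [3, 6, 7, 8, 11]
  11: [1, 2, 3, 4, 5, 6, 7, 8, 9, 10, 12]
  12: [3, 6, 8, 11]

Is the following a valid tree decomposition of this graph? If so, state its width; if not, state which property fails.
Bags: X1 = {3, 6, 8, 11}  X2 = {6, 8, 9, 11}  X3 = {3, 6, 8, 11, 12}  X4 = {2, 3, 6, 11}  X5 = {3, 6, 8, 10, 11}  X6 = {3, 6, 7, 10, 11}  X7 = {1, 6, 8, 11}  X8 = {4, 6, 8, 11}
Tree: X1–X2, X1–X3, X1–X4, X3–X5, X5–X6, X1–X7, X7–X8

No — vertex 5 appears in no bag.

A tree decomposition must satisfy three properties: every vertex lies in some bag; for every edge, both endpoints lie together in some bag; and for every vertex, the bags containing it form a connected subtree. Here vertex 5 appears in no bag, so the decomposition is invalid.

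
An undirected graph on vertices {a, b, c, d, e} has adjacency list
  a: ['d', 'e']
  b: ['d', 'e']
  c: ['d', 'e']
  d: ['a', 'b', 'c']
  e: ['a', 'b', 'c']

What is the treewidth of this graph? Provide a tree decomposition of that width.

Each bag holds 3 vertices, so the decomposition has width 2, which upper-bounds the treewidth. Since d–b–e–a–d is a cycle in G, G is not acyclic. Forests are exactly the graphs of treewidth ≤ 1, so tw(G) ≥ 2. Therefore the treewidth is 2.

Treewidth 2.
Bags: B1 = {b, d, e}  B2 = {a, d, e}  B3 = {c, d, e}
Tree: B1–B2, B2–B3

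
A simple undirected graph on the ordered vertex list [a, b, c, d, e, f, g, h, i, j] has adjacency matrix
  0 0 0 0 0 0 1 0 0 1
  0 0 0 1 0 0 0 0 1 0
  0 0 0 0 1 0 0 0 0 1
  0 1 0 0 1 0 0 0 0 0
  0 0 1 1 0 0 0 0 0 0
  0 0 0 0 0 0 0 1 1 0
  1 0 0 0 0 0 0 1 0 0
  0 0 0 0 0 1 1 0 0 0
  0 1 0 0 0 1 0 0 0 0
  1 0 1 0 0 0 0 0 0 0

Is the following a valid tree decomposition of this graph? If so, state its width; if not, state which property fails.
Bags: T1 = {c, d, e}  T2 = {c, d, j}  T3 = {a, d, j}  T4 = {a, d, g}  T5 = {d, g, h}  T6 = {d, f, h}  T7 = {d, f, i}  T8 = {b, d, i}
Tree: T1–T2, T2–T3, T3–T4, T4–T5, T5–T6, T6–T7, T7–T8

Checking the three conditions: (i) the bags cover all of {a, b, c, d, e, f, g, h, i, j}; (ii) for each edge, some bag contains both endpoints; (iii) the bags containing any fixed vertex form a subtree. All hold, so the decomposition is valid with width 3 − 1 = 2.

Yes; width 2.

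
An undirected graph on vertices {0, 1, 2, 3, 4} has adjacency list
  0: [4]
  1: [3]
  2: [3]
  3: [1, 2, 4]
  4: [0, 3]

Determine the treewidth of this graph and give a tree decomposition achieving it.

The largest bag has 2 vertices, giving width 1; this decomposition certifies tw(G) ≤ 1. G has an edge, so its treewidth is at least 1. Hence tw(G) = 1 exactly.

Treewidth 1.
Bags: B1 = {3, 4}  B2 = {2, 3}  B3 = {1, 3}  B4 = {0, 4}
Tree: B1–B2, B1–B3, B1–B4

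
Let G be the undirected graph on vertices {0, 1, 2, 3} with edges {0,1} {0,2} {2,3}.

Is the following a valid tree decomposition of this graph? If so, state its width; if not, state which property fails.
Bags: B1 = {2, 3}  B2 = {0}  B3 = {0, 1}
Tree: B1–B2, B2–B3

No — edge (2,0) lies in no bag.

A tree decomposition must satisfy three properties: every vertex lies in some bag; for every edge, both endpoints lie together in some bag; and for every vertex, the bags containing it form a connected subtree. Here edge (2,0) lies in no bag, so the decomposition is invalid.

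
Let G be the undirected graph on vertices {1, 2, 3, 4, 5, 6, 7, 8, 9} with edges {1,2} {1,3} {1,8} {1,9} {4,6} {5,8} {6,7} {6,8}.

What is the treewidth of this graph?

A width-1 tree decomposition is:
Bags: B1 = {6, 8}  B2 = {1, 8}  B3 = {6, 7}  B4 = {5, 8}  B5 = {1, 9}  B6 = {4, 6}  B7 = {1, 3}  B8 = {1, 2}
Tree: B1–B2, B1–B3, B2–B4, B2–B5, B1–B6, B5–B7, B2–B8
Every bag has size at most 2, so the width is 2 − 1 = 1 and tw(G) ≤ 1. Any graph with an edge has treewidth ≥ 1, and G has the edge 6–8. Hence tw(G) = 1 exactly.

1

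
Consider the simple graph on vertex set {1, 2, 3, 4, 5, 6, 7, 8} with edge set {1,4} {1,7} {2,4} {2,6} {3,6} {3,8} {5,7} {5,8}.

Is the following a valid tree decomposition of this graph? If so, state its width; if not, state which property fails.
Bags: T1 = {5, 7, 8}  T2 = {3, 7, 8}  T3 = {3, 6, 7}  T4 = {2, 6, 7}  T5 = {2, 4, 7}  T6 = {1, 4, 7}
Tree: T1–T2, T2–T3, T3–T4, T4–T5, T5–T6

Yes; width 2.

Vertex coverage: the bags together contain {1, 2, 3, 4, 5, 6, 7, 8}, the full vertex set. Edge coverage: each edge of G has both endpoints in at least one bag. Running intersection: for every vertex, the bags containing it form a connected subtree. All three properties hold, so this is a valid tree decomposition of width max|bag| − 1 = 2, and hence tw(G) ≤ 2.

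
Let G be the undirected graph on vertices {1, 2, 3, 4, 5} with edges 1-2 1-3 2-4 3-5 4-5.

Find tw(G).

2

A width-2 tree decomposition is:
Bags: B1 = {1, 2, 4}  B2 = {1, 3, 4}  B3 = {3, 4, 5}
Tree: B1–B2, B2–B3
The largest bag has 3 vertices, giving width 2; this decomposition certifies tw(G) ≤ 2. The edges 4–2–1–3–5–4 form a cycle, so G is not a tree and its treewidth is at least 2. Hence tw(G) = 2 exactly.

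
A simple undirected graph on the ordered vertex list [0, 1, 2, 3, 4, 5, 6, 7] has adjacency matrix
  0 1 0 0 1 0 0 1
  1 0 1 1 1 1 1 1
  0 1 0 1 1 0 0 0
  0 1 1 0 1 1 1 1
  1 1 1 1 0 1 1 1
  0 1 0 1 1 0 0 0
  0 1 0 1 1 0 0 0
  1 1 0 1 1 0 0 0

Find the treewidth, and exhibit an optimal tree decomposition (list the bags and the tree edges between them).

Each bag holds 4 vertices, so the decomposition has width 3, which upper-bounds the treewidth. On the other hand G contains the 4-clique {0, 1, 4, 7}. A clique must lie in a single bag of any decomposition, so no decomposition can have width below 3. Therefore the treewidth is 3.

Treewidth 3.
One optimal decomposition is:
Bags: B1 = {1, 3, 4, 7}  B2 = {1, 2, 3, 4}  B3 = {0, 1, 4, 7}  B4 = {1, 3, 4, 6}  B5 = {1, 3, 4, 5}
Tree: B1–B2, B1–B3, B1–B4, B4–B5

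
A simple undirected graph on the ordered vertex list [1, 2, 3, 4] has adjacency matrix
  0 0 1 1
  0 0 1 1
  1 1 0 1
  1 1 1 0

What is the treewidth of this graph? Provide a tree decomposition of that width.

The largest bag has 3 vertices, giving width 2; this decomposition certifies tw(G) ≤ 2. Conversely, {1, 3, 4} is a clique of size 3, and the vertices of any clique must share a bag in every tree decomposition; so some bag has ≥ 3 vertices and tw(G) ≥ 2. The upper and lower bounds meet at 2, so that is the treewidth.

Treewidth 2.
One such decomposition:
Bags: B1 = {2, 3, 4}  B2 = {1, 3, 4}
Tree: B1–B2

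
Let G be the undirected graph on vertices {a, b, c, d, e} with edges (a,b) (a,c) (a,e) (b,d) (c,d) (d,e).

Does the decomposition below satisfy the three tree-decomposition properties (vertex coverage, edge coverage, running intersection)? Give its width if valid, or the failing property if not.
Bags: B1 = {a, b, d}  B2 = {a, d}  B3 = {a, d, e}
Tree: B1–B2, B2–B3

No — vertex c appears in no bag.

A tree decomposition must satisfy three properties: every vertex lies in some bag; for every edge, both endpoints lie together in some bag; and for every vertex, the bags containing it form a connected subtree. Here vertex c appears in no bag, so the decomposition is invalid.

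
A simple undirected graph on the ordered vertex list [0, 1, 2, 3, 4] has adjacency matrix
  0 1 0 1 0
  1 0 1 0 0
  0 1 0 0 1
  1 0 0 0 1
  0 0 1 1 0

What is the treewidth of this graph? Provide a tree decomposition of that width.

Treewidth 2.
One optimal decomposition is:
Bags: B1 = {2, 3, 4}  B2 = {0, 2, 3}  B3 = {0, 1, 2}
Tree: B1–B2, B2–B3

The largest bag has 3 vertices, giving width 2; this decomposition certifies tw(G) ≤ 2. For the lower bound, G contains the cycle 2–4–3–0–1–2, so G is not a forest; only forests have treewidth ≤ 1, hence tw(G) ≥ 2. Combining the bounds, tw(G) = 2.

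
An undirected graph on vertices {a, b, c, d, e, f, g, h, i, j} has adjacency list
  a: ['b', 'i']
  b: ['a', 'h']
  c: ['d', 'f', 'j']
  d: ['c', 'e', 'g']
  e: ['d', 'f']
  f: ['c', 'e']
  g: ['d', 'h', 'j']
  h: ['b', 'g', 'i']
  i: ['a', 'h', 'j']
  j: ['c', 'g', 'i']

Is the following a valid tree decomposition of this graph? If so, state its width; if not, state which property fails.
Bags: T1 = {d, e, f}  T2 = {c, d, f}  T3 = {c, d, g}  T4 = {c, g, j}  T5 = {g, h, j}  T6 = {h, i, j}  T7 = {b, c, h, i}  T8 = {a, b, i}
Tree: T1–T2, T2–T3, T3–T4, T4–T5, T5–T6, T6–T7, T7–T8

No — bags containing vertex c are not connected in the tree.

A tree decomposition must satisfy three properties: every vertex lies in some bag; for every edge, both endpoints lie together in some bag; and for every vertex, the bags containing it form a connected subtree. Here bags containing vertex c are not connected in the tree, so the decomposition is invalid.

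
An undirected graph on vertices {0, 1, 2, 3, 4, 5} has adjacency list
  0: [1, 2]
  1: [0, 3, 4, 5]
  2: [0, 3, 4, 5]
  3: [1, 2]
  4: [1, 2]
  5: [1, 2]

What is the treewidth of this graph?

A width-2 tree decomposition is:
Bags: B1 = {1, 2, 3}  B2 = {0, 1, 2}  B3 = {1, 2, 4}  B4 = {1, 2, 5}
Tree: B1–B2, B2–B3, B3–B4
Each bag holds 3 vertices, so the decomposition has width 2, which upper-bounds the treewidth. The edges 1–3–2–0–1 form a cycle, so G is not a tree and its treewidth is at least 2. Combining the bounds, tw(G) = 2.

2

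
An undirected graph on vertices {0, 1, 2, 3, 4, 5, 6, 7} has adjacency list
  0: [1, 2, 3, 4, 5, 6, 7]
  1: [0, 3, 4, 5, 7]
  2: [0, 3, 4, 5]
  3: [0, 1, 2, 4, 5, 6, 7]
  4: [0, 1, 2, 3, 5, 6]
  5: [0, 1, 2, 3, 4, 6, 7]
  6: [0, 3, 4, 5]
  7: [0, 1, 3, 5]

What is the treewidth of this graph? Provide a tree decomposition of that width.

Each bag holds 5 vertices, so the decomposition has width 4, which upper-bounds the treewidth. Conversely, {0, 1, 3, 4, 5} is a clique of size 5, and the vertices of any clique must share a bag in every tree decomposition; so some bag has ≥ 5 vertices and tw(G) ≥ 4. Combining the bounds, tw(G) = 4.

Treewidth 4.
Bags: B1 = {0, 3, 4, 5, 6}  B2 = {0, 2, 3, 4, 5}  B3 = {0, 1, 3, 4, 5}  B4 = {0, 1, 3, 5, 7}
Tree: B1–B2, B2–B3, B3–B4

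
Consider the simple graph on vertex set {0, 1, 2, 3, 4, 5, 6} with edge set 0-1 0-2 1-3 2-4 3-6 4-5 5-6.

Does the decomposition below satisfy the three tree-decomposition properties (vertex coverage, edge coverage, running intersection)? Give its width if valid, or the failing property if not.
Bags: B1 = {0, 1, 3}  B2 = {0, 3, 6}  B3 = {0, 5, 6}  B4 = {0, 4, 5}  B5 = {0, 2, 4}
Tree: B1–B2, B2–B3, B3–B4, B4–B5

Vertex coverage: the bags together contain {0, 1, 2, 3, 4, 5, 6}, the full vertex set. Edge coverage: each edge of G has both endpoints in at least one bag. Running intersection: for every vertex, the bags containing it form a connected subtree. All three properties hold, so this is a valid tree decomposition of width max|bag| − 1 = 2, and hence tw(G) ≤ 2.

Yes; width 2.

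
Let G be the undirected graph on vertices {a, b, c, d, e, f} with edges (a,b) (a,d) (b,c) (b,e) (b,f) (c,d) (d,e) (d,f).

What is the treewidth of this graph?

2

A width-2 tree decomposition is:
Bags: B1 = {b, d, e}  B2 = {b, d, f}  B3 = {a, b, d}  B4 = {b, c, d}
Tree: B1–B2, B2–B3, B3–B4
The largest bag has 3 vertices, giving width 2; this decomposition certifies tw(G) ≤ 2. The edges e–d–f–b–e form a cycle, so G is not a tree and its treewidth is at least 2. Hence tw(G) = 2 exactly.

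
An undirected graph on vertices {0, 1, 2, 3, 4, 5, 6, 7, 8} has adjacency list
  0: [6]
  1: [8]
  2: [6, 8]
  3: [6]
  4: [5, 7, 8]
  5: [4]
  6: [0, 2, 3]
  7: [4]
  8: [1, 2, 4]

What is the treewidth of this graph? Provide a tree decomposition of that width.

Treewidth 1.
One optimal decomposition is:
Bags: B1 = {4, 8}  B2 = {4, 7}  B3 = {1, 8}  B4 = {2, 8}  B5 = {4, 5}  B6 = {2, 6}  B7 = {3, 6}  B8 = {0, 6}
Tree: B1–B2, B1–B3, B1–B4, B1–B5, B4–B6, B6–B7, B6–B8

Every bag has size at most 2, so the width is 2 − 1 = 1 and tw(G) ≤ 1. Any graph with an edge has treewidth ≥ 1, and G has the edge 4–8. Therefore the treewidth is 1.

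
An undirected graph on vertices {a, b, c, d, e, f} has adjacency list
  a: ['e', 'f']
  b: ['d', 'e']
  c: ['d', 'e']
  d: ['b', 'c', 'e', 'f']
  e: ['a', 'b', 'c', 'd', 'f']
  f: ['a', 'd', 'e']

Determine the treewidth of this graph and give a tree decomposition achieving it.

Treewidth 2.
Bags: B1 = {d, e, f}  B2 = {a, e, f}  B3 = {c, d, e}  B4 = {b, d, e}
Tree: B1–B2, B1–B3, B3–B4

The largest bag has 3 vertices, giving width 2; this decomposition certifies tw(G) ≤ 2. For the lower bound, the 3 vertices {c, d, e} are pairwise adjacent, and any tree decomposition puts a clique entirely inside one bag — forcing width ≥ 2. Hence tw(G) = 2 exactly.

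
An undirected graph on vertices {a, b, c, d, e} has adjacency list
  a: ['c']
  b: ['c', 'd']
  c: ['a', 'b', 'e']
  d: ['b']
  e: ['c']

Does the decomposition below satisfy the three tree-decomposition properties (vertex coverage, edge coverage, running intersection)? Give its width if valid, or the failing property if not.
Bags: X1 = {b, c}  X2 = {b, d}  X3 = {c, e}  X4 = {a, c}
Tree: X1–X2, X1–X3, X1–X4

Yes; width 1.

Checking the three conditions: (i) the bags cover all of {a, b, c, d, e}; (ii) for each edge, some bag contains both endpoints; (iii) the bags containing any fixed vertex form a subtree. All hold, so the decomposition is valid with width 2 − 1 = 1.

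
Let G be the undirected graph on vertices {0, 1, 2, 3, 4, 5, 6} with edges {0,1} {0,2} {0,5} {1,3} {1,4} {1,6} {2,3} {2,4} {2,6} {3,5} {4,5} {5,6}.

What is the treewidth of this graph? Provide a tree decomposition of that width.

Every bag has size at most 4, so the width is 4 − 1 = 3 and tw(G) ≤ 3. For the lower bound: the 4 vertex sets {1,4}, {0,2}, {5}, {6} are disjoint, each induces a connected subgraph, and every pair is joined by at least one edge of G. Contracting each set to a single vertex therefore yields K_{4} as a minor, and since treewidth is minor-monotone, tw(G) ≥ tw(K_{4}) = 3. Combining the bounds, tw(G) = 3.

Treewidth 3.
Bags: B1 = {1, 2, 4, 5}  B2 = {0, 1, 2, 5}  B3 = {1, 2, 5, 6}  B4 = {1, 2, 3, 5}
Tree: B1–B2, B2–B3, B3–B4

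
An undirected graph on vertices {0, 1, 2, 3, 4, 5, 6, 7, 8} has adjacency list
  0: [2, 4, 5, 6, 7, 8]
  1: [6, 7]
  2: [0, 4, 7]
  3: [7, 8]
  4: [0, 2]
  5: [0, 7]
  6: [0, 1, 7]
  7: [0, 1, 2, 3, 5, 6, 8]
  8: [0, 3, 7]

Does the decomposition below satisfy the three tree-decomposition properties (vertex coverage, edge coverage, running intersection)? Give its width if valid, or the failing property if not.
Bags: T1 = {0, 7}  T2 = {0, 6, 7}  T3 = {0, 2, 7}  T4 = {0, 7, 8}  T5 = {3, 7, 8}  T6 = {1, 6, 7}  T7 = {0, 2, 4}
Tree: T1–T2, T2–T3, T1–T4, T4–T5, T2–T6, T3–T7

A tree decomposition must satisfy three properties: every vertex lies in some bag; for every edge, both endpoints lie together in some bag; and for every vertex, the bags containing it form a connected subtree. Here vertex 5 appears in no bag, so the decomposition is invalid.

No — vertex 5 appears in no bag.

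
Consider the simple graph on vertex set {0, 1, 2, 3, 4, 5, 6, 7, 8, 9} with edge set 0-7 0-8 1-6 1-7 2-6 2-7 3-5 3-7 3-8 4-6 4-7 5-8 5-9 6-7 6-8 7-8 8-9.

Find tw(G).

2

A width-2 tree decomposition is:
Bags: B1 = {6, 7, 8}  B2 = {3, 7, 8}  B3 = {3, 5, 8}  B4 = {5, 8, 9}  B5 = {0, 7, 8}  B6 = {2, 6, 7}  B7 = {4, 6, 7}  B8 = {1, 6, 7}
Tree: B1–B2, B2–B3, B3–B4, B1–B5, B1–B6, B6–B7, B1–B8
Every bag has size at most 3, so the width is 3 − 1 = 2 and tw(G) ≤ 2. For the lower bound, the 3 vertices {5, 8, 9} are pairwise adjacent, and any tree decomposition puts a clique entirely inside one bag — forcing width ≥ 2. Therefore the treewidth is 2.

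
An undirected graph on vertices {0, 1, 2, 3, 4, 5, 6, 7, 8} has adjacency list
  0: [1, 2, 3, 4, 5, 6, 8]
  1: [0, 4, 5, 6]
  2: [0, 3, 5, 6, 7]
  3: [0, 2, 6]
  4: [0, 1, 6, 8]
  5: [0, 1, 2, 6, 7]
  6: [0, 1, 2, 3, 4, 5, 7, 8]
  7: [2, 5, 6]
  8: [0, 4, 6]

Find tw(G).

3

A width-3 tree decomposition is:
Bags: B1 = {0, 2, 5, 6}  B2 = {0, 1, 5, 6}  B3 = {0, 2, 3, 6}  B4 = {2, 5, 6, 7}  B5 = {0, 1, 4, 6}  B6 = {0, 4, 6, 8}
Tree: B1–B2, B1–B3, B1–B4, B2–B5, B5–B6
Each bag holds 4 vertices, so the decomposition has width 3, which upper-bounds the treewidth. Conversely, {0, 4, 6, 8} is a clique of size 4, and the vertices of any clique must share a bag in every tree decomposition; so some bag has ≥ 4 vertices and tw(G) ≥ 3. Therefore the treewidth is 3.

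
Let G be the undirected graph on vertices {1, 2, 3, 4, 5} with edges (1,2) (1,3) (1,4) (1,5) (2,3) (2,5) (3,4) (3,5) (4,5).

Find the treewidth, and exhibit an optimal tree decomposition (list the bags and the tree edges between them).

Every bag has size at most 4, so the width is 4 − 1 = 3 and tw(G) ≤ 3. For the lower bound, the 4 vertices {1, 2, 3, 5} are pairwise adjacent, and any tree decomposition puts a clique entirely inside one bag — forcing width ≥ 3. The upper and lower bounds meet at 3, so that is the treewidth.

Treewidth 3.
One such decomposition:
Bags: B1 = {1, 3, 4, 5}  B2 = {1, 2, 3, 5}
Tree: B1–B2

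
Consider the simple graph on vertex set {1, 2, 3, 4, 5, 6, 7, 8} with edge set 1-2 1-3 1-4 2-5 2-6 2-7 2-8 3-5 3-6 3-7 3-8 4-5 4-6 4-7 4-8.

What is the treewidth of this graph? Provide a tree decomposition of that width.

Every bag has size at most 4, so the width is 4 − 1 = 3 and tw(G) ≤ 3. For the lower bound: the 4 vertex sets {2,8}, {1,3}, {4}, {5} are disjoint, each induces a connected subgraph, and every pair is joined by at least one edge of G. Contracting each set to a single vertex therefore yields K_{4} as a minor, and since treewidth is minor-monotone, tw(G) ≥ tw(K_{4}) = 3. Hence tw(G) = 3 exactly.

Treewidth 3.
Bags: B1 = {2, 3, 4, 8}  B2 = {1, 2, 3, 4}  B3 = {2, 3, 4, 5}  B4 = {2, 3, 4, 6}  B5 = {2, 3, 4, 7}
Tree: B1–B2, B2–B3, B3–B4, B4–B5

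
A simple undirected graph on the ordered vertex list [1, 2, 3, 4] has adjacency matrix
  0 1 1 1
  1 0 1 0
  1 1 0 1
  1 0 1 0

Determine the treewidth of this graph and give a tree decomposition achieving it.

Treewidth 2.
Bags: B1 = {1, 3, 4}  B2 = {1, 2, 3}
Tree: B1–B2

Every bag has size at most 3, so the width is 3 − 1 = 2 and tw(G) ≤ 2. On the other hand G contains the 3-clique {1, 2, 3}. A clique must lie in a single bag of any decomposition, so no decomposition can have width below 2. Therefore the treewidth is 2.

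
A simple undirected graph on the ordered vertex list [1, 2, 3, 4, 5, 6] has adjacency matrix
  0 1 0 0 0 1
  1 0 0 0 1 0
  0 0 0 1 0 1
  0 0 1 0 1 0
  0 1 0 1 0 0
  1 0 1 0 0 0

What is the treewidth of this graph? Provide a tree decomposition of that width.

Each bag holds 3 vertices, so the decomposition has width 2, which upper-bounds the treewidth. For the lower bound, G contains the cycle 1–6–3–4–5–2–1, so G is not a forest; only forests have treewidth ≤ 1, hence tw(G) ≥ 2. The upper and lower bounds meet at 2, so that is the treewidth.

Treewidth 2.
One optimal decomposition is:
Bags: B1 = {1, 3, 6}  B2 = {1, 3, 4}  B3 = {1, 4, 5}  B4 = {1, 2, 5}
Tree: B1–B2, B2–B3, B3–B4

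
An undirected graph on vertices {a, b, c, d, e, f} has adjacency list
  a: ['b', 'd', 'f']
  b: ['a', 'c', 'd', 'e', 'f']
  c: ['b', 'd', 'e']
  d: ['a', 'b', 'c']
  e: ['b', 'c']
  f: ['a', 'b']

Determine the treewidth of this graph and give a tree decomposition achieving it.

Every bag has size at most 3, so the width is 3 − 1 = 2 and tw(G) ≤ 2. On the other hand G contains the 3-clique {b, c, d}. A clique must lie in a single bag of any decomposition, so no decomposition can have width below 2. The upper and lower bounds meet at 2, so that is the treewidth.

Treewidth 2.
Bags: B1 = {b, c, d}  B2 = {b, c, e}  B3 = {a, b, d}  B4 = {a, b, f}
Tree: B1–B2, B1–B3, B3–B4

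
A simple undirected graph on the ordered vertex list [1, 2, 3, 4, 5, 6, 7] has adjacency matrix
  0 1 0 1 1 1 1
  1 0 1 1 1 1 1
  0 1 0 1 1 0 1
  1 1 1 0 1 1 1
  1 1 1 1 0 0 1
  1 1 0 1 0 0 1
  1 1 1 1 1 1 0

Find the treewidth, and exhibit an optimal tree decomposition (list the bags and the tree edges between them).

Every bag has size at most 5, so the width is 5 − 1 = 4 and tw(G) ≤ 4. For the lower bound, the 5 vertices {1, 2, 4, 5, 7} are pairwise adjacent, and any tree decomposition puts a clique entirely inside one bag — forcing width ≥ 4. Therefore the treewidth is 4.

Treewidth 4.
Bags: B1 = {1, 2, 4, 5, 7}  B2 = {1, 2, 4, 6, 7}  B3 = {2, 3, 4, 5, 7}
Tree: B1–B2, B1–B3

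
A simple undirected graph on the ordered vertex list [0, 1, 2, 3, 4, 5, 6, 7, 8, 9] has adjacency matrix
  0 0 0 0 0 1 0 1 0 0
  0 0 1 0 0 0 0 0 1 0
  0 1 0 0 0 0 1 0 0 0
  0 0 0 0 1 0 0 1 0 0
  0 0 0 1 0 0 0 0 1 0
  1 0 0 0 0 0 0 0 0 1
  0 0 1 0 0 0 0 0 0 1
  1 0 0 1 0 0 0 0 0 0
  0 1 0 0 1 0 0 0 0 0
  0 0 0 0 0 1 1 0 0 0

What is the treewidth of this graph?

2

A width-2 tree decomposition is:
Bags: B1 = {0, 5, 7}  B2 = {3, 5, 7}  B3 = {3, 4, 5}  B4 = {4, 5, 8}  B5 = {1, 5, 8}  B6 = {1, 2, 5}  B7 = {2, 5, 6}  B8 = {5, 6, 9}
Tree: B1–B2, B2–B3, B3–B4, B4–B5, B5–B6, B6–B7, B7–B8
Every bag has size at most 3, so the width is 3 − 1 = 2 and tw(G) ≤ 2. For the lower bound, G contains the cycle 5–0–7–3–4–8–1–2–6–9–5, so G is not a forest; only forests have treewidth ≤ 1, hence tw(G) ≥ 2. Hence tw(G) = 2 exactly.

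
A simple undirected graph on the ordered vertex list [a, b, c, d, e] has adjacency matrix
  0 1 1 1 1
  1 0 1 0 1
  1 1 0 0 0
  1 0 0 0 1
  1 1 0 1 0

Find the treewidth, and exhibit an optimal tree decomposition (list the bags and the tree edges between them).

The largest bag has 3 vertices, giving width 2; this decomposition certifies tw(G) ≤ 2. Conversely, {a, d, e} is a clique of size 3, and the vertices of any clique must share a bag in every tree decomposition; so some bag has ≥ 3 vertices and tw(G) ≥ 2. Therefore the treewidth is 2.

Treewidth 2.
One optimal decomposition is:
Bags: B1 = {a, b, e}  B2 = {a, b, c}  B3 = {a, d, e}
Tree: B1–B2, B1–B3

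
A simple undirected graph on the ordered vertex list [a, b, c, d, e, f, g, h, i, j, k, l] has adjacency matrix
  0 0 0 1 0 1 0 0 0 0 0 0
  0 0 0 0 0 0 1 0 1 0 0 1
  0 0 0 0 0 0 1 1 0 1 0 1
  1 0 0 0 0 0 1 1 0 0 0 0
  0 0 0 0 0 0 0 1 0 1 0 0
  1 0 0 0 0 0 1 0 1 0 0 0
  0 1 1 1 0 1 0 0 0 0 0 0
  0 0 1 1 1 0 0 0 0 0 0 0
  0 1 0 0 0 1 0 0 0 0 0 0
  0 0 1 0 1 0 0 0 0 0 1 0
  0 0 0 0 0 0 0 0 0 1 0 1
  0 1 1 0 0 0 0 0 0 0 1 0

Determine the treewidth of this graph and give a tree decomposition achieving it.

Every bag has size at most 4, so the width is 4 − 1 = 3 and tw(G) ≤ 3. For the lower bound: the 4 vertex sets {a,f,i}, {b}, {g}, {c,d,h,l} are disjoint, each induces a connected subgraph, and every pair is joined by at least one edge of G. Contracting each set to a single vertex therefore yields K_{4} as a minor, and since treewidth is minor-monotone, tw(G) ≥ tw(K_{4}) = 3. The upper and lower bounds meet at 3, so that is the treewidth.

Treewidth 3.
Bags: B1 = {a, b, f, i}  B2 = {a, b, f, g}  B3 = {a, b, d, g}  B4 = {b, d, g, l}  B5 = {c, d, g, l}  B6 = {c, d, h, l}  B7 = {c, h, k, l}  B8 = {c, h, j, k}  B9 = {e, h, j, k}
Tree: B1–B2, B2–B3, B3–B4, B4–B5, B5–B6, B6–B7, B7–B8, B8–B9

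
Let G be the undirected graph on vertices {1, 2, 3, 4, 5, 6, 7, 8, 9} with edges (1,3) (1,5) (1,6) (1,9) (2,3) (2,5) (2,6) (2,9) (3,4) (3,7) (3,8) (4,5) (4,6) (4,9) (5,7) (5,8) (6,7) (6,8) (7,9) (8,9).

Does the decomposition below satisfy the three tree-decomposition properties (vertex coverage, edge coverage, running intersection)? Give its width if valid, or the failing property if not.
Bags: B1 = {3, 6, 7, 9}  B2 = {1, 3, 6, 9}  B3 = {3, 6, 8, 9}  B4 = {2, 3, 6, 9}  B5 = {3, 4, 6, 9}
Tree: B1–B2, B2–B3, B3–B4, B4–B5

A tree decomposition must satisfy three properties: every vertex lies in some bag; for every edge, both endpoints lie together in some bag; and for every vertex, the bags containing it form a connected subtree. Here vertex 5 appears in no bag, so the decomposition is invalid.

No — vertex 5 appears in no bag.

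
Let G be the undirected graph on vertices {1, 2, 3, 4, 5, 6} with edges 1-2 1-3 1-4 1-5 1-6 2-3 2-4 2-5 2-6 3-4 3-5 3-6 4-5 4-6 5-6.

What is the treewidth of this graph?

5

A width-5 tree decomposition is:
Bags: B1 = {1, 2, 3, 4, 5, 6}
Tree: (single bag)
With just one bag of size 6, the width is 6 − 1 = 5, so tw(G) ≤ 5. On the other hand G contains the 6-clique {1, 2, 3, 4, 5, 6}. A clique must lie in a single bag of any decomposition, so no decomposition can have width below 5. Therefore the treewidth is 5.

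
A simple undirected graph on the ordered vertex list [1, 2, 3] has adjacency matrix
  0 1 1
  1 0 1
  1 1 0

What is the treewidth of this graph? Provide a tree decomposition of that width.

Treewidth 2.
Bags: B1 = {1, 2, 3}
Tree: (single bag)

A single bag containing all 3 vertices is trivially a valid decomposition of width 2. For the lower bound, the 3 vertices {1, 2, 3} are pairwise adjacent, and any tree decomposition puts a clique entirely inside one bag — forcing width ≥ 2. The upper and lower bounds meet at 2, so that is the treewidth.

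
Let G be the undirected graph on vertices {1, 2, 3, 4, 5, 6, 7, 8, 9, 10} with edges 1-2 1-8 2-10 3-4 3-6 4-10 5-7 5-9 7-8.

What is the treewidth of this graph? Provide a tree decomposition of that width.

Treewidth 1.
Bags: B1 = {5, 9}  B2 = {5, 7}  B3 = {7, 8}  B4 = {1, 8}  B5 = {1, 2}  B6 = {2, 10}  B7 = {4, 10}  B8 = {3, 4}  B9 = {3, 6}
Tree: B1–B2, B2–B3, B3–B4, B4–B5, B5–B6, B6–B7, B7–B8, B8–B9

Every bag has size at most 2, so the width is 2 − 1 = 1 and tw(G) ≤ 1. Since G has at least one edge (e.g. 9–5), it is not an edgeless graph, so tw(G) ≥ 1. Combining the bounds, tw(G) = 1.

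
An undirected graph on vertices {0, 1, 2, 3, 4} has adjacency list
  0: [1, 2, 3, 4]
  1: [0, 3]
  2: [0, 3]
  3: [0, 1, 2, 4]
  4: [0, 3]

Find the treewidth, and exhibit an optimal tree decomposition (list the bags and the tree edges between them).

Every bag has size at most 3, so the width is 3 − 1 = 2 and tw(G) ≤ 2. For the lower bound, the 3 vertices {0, 1, 3} are pairwise adjacent, and any tree decomposition puts a clique entirely inside one bag — forcing width ≥ 2. Combining the bounds, tw(G) = 2.

Treewidth 2.
One such decomposition:
Bags: B1 = {0, 3, 4}  B2 = {0, 2, 3}  B3 = {0, 1, 3}
Tree: B1–B2, B2–B3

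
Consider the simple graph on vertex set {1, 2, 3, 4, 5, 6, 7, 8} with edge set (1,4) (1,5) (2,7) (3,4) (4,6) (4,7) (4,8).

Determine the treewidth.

1

A width-1 tree decomposition is:
Bags: B1 = {4, 7}  B2 = {2, 7}  B3 = {3, 4}  B4 = {4, 8}  B5 = {1, 4}  B6 = {4, 6}  B7 = {1, 5}
Tree: B1–B2, B1–B3, B1–B4, B3–B5, B4–B6, B5–B7
Every bag has size at most 2, so the width is 2 − 1 = 1 and tw(G) ≤ 1. G has an edge, so its treewidth is at least 1. The upper and lower bounds meet at 1, so that is the treewidth.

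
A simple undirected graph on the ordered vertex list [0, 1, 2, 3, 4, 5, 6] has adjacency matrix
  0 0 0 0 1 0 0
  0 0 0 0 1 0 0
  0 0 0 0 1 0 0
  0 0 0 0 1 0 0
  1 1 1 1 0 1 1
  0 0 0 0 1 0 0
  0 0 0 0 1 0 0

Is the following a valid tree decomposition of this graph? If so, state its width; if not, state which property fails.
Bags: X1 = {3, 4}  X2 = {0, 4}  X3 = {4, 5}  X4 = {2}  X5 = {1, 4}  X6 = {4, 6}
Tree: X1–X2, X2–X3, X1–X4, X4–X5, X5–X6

A tree decomposition must satisfy three properties: every vertex lies in some bag; for every edge, both endpoints lie together in some bag; and for every vertex, the bags containing it form a connected subtree. Here edge (4,2) lies in no bag, so the decomposition is invalid.

No — edge (4,2) lies in no bag.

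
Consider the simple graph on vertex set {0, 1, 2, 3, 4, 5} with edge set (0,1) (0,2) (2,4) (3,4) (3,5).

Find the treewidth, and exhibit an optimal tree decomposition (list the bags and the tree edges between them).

Treewidth 1.
One optimal decomposition is:
Bags: B1 = {0, 1}  B2 = {0, 2}  B3 = {2, 4}  B4 = {3, 4}  B5 = {3, 5}
Tree: B1–B2, B2–B3, B3–B4, B4–B5

Each bag holds 2 vertices, so the decomposition has width 1, which upper-bounds the treewidth. G has an edge, so its treewidth is at least 1. The upper and lower bounds meet at 1, so that is the treewidth.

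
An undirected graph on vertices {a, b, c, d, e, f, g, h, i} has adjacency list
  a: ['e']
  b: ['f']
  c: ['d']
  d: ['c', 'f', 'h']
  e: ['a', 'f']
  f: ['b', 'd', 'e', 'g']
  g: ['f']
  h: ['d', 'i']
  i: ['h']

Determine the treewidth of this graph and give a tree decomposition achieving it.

The largest bag has 2 vertices, giving width 1; this decomposition certifies tw(G) ≤ 1. Any graph with an edge has treewidth ≥ 1, and G has the edge a–e. Combining the bounds, tw(G) = 1.

Treewidth 1.
Bags: B1 = {a, e}  B2 = {e, f}  B3 = {d, f}  B4 = {d, h}  B5 = {c, d}  B6 = {f, g}  B7 = {b, f}  B8 = {h, i}
Tree: B1–B2, B2–B3, B3–B4, B3–B5, B3–B6, B2–B7, B4–B8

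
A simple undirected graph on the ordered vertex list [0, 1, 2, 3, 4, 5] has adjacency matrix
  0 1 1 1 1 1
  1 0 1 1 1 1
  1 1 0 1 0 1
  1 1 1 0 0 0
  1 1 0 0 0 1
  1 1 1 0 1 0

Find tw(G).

3

A width-3 tree decomposition is:
Bags: B1 = {0, 1, 2, 5}  B2 = {0, 1, 2, 3}  B3 = {0, 1, 4, 5}
Tree: B1–B2, B1–B3
Each bag holds 4 vertices, so the decomposition has width 3, which upper-bounds the treewidth. For the lower bound, the 4 vertices {0, 1, 2, 3} are pairwise adjacent, and any tree decomposition puts a clique entirely inside one bag — forcing width ≥ 3. Hence tw(G) = 3 exactly.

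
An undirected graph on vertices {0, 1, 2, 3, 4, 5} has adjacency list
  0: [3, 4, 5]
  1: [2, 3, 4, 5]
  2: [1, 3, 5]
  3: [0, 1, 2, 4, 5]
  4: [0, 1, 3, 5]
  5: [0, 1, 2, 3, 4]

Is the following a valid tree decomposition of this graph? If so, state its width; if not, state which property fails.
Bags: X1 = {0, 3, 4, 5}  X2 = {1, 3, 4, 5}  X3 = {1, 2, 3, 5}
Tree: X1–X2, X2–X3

Vertex coverage: the bags together contain {0, 1, 2, 3, 4, 5}, the full vertex set. Edge coverage: each edge of G has both endpoints in at least one bag. Running intersection: for every vertex, the bags containing it form a connected subtree. All three properties hold, so this is a valid tree decomposition of width max|bag| − 1 = 3, and hence tw(G) ≤ 3.

Yes; width 3.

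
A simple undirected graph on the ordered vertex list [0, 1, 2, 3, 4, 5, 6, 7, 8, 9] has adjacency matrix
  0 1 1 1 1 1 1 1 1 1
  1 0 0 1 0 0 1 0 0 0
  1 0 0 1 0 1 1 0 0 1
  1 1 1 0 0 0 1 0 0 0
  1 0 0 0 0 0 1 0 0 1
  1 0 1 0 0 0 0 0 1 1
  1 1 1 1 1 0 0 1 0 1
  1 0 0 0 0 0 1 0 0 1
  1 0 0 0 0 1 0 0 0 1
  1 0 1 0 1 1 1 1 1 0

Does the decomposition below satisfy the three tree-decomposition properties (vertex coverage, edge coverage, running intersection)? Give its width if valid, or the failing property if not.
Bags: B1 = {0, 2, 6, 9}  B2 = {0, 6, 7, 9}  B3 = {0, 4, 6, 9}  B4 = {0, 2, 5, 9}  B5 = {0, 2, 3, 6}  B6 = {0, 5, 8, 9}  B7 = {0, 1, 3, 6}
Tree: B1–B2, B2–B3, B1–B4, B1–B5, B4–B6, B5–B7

Every vertex of G appears in some bag (union = {0, 1, 2, 3, 4, 5, 6, 7, 8, 9}); every edge is covered by a bag; and for each vertex v the set of bags containing v is connected in the bag tree. The decomposition is therefore valid. The largest bag has 4 vertices, so the width is 3.

Yes; width 3.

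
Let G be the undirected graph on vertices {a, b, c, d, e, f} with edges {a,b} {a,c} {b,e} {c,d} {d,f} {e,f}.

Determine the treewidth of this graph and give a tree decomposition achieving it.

Each bag holds 3 vertices, so the decomposition has width 2, which upper-bounds the treewidth. Since d–c–a–b–e–f–d is a cycle in G, G is not acyclic. Forests are exactly the graphs of treewidth ≤ 1, so tw(G) ≥ 2. Combining the bounds, tw(G) = 2.

Treewidth 2.
Bags: B1 = {a, c, d}  B2 = {a, b, d}  B3 = {b, d, e}  B4 = {d, e, f}
Tree: B1–B2, B2–B3, B3–B4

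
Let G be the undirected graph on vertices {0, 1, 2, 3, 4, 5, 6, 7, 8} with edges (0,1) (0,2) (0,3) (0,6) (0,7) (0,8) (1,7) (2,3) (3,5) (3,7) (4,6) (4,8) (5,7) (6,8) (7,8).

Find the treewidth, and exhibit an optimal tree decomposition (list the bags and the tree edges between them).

Treewidth 2.
Bags: B1 = {0, 7, 8}  B2 = {0, 6, 8}  B3 = {0, 1, 7}  B4 = {4, 6, 8}  B5 = {0, 3, 7}  B6 = {3, 5, 7}  B7 = {0, 2, 3}
Tree: B1–B2, B1–B3, B2–B4, B1–B5, B5–B6, B5–B7

Every bag has size at most 3, so the width is 3 − 1 = 2 and tw(G) ≤ 2. On the other hand G contains the 3-clique {0, 2, 3}. A clique must lie in a single bag of any decomposition, so no decomposition can have width below 2. Hence tw(G) = 2 exactly.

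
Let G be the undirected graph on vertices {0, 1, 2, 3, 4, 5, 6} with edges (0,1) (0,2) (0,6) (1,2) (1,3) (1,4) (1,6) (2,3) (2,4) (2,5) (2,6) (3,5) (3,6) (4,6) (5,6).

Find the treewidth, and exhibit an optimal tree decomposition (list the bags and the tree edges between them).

Treewidth 3.
One optimal decomposition is:
Bags: B1 = {0, 1, 2, 6}  B2 = {1, 2, 3, 6}  B3 = {1, 2, 4, 6}  B4 = {2, 3, 5, 6}
Tree: B1–B2, B2–B3, B2–B4

The largest bag has 4 vertices, giving width 3; this decomposition certifies tw(G) ≤ 3. On the other hand G contains the 4-clique {0, 1, 2, 6}. A clique must lie in a single bag of any decomposition, so no decomposition can have width below 3. The upper and lower bounds meet at 3, so that is the treewidth.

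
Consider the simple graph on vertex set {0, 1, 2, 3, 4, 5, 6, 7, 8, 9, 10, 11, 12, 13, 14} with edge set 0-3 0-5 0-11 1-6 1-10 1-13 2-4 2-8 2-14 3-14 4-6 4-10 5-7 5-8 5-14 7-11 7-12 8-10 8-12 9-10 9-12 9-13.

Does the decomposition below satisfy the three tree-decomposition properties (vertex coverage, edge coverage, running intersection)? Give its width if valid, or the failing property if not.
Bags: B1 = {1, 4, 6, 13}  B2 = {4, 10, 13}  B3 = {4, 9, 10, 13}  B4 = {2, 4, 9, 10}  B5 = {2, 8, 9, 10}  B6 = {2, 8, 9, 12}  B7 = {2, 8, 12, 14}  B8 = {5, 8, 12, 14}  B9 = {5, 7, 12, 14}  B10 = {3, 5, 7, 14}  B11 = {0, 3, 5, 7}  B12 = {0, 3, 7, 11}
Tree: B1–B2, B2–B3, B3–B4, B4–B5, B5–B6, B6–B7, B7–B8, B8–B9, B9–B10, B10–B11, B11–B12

No — edge (1,10) lies in no bag.

A tree decomposition must satisfy three properties: every vertex lies in some bag; for every edge, both endpoints lie together in some bag; and for every vertex, the bags containing it form a connected subtree. Here edge (1,10) lies in no bag, so the decomposition is invalid.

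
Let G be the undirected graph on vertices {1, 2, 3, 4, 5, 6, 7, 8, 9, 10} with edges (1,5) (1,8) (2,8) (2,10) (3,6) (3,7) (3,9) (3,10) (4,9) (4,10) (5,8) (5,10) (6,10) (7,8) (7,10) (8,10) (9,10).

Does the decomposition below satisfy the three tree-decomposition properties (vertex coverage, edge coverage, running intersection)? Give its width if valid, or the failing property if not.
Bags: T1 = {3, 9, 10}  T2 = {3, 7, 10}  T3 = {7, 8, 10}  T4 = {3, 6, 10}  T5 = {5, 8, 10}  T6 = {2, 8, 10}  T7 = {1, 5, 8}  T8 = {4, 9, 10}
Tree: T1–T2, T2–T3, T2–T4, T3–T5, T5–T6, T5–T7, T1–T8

Yes; width 2.

Checking the three conditions: (i) the bags cover all of {1, 2, 3, 4, 5, 6, 7, 8, 9, 10}; (ii) for each edge, some bag contains both endpoints; (iii) the bags containing any fixed vertex form a subtree. All hold, so the decomposition is valid with width 3 − 1 = 2.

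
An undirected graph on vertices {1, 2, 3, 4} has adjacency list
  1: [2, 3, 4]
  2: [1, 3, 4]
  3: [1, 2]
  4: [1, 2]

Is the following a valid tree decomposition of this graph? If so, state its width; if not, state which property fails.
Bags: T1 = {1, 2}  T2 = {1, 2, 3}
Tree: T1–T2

No — vertex 4 appears in no bag.

A tree decomposition must satisfy three properties: every vertex lies in some bag; for every edge, both endpoints lie together in some bag; and for every vertex, the bags containing it form a connected subtree. Here vertex 4 appears in no bag, so the decomposition is invalid.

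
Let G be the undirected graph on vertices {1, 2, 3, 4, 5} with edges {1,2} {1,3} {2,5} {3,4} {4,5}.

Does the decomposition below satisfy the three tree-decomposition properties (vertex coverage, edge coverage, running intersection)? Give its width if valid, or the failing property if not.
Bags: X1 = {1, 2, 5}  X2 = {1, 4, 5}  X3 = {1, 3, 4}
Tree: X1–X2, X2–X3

Yes; width 2.

Vertex coverage: the bags together contain {1, 2, 3, 4, 5}, the full vertex set. Edge coverage: each edge of G has both endpoints in at least one bag. Running intersection: for every vertex, the bags containing it form a connected subtree. All three properties hold, so this is a valid tree decomposition of width max|bag| − 1 = 2, and hence tw(G) ≤ 2.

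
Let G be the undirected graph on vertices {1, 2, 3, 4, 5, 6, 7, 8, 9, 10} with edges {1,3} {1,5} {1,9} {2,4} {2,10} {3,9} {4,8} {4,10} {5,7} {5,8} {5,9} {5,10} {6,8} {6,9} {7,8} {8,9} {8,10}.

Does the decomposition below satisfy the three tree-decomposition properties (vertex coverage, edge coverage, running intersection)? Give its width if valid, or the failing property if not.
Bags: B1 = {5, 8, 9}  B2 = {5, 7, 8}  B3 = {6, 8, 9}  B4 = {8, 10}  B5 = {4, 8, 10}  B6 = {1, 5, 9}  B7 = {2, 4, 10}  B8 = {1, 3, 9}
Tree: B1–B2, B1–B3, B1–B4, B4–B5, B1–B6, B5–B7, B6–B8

No — edge (5,10) lies in no bag.

A tree decomposition must satisfy three properties: every vertex lies in some bag; for every edge, both endpoints lie together in some bag; and for every vertex, the bags containing it form a connected subtree. Here edge (5,10) lies in no bag, so the decomposition is invalid.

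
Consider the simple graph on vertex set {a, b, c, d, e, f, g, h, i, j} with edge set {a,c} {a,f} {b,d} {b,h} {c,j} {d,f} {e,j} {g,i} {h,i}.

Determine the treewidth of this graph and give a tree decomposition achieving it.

Treewidth 1.
One optimal decomposition is:
Bags: B1 = {g, i}  B2 = {h, i}  B3 = {b, h}  B4 = {b, d}  B5 = {d, f}  B6 = {a, f}  B7 = {a, c}  B8 = {c, j}  B9 = {e, j}
Tree: B1–B2, B2–B3, B3–B4, B4–B5, B5–B6, B6–B7, B7–B8, B8–B9

Every bag has size at most 2, so the width is 2 − 1 = 1 and tw(G) ≤ 1. Since G has at least one edge (e.g. g–i), it is not an edgeless graph, so tw(G) ≥ 1. Therefore the treewidth is 1.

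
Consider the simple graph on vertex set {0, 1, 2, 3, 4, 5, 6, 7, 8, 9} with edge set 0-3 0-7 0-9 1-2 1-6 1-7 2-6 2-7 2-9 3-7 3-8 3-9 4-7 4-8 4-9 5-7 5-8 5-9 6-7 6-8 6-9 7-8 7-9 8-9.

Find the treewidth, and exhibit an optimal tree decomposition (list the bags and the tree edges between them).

The largest bag has 4 vertices, giving width 3; this decomposition certifies tw(G) ≤ 3. On the other hand G contains the 4-clique {1, 2, 6, 7}. A clique must lie in a single bag of any decomposition, so no decomposition can have width below 3. Hence tw(G) = 3 exactly.

Treewidth 3.
One optimal decomposition is:
Bags: B1 = {6, 7, 8, 9}  B2 = {2, 6, 7, 9}  B3 = {5, 7, 8, 9}  B4 = {3, 7, 8, 9}  B5 = {4, 7, 8, 9}  B6 = {1, 2, 6, 7}  B7 = {0, 3, 7, 9}
Tree: B1–B2, B1–B3, B1–B4, B3–B5, B2–B6, B4–B7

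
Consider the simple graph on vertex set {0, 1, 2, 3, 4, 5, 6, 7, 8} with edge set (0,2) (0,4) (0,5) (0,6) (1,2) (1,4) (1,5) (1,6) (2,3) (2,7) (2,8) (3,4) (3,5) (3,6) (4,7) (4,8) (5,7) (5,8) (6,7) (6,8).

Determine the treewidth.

A width-4 tree decomposition is:
Bags: B1 = {1, 2, 4, 5, 6}  B2 = {2, 3, 4, 5, 6}  B3 = {2, 4, 5, 6, 7}  B4 = {0, 2, 4, 5, 6}  B5 = {2, 4, 5, 6, 8}
Tree: B1–B2, B2–B3, B3–B4, B4–B5
Every bag has size at most 5, so the width is 5 − 1 = 4 and tw(G) ≤ 4. For the lower bound: the 5 vertex sets {1,6}, {3,5}, {4,7}, {2}, {0} are disjoint, each induces a connected subgraph, and every pair is joined by at least one edge of G. Contracting each set to a single vertex therefore yields K_{5} as a minor, and since treewidth is minor-monotone, tw(G) ≥ tw(K_{5}) = 4. Hence tw(G) = 4 exactly.

4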